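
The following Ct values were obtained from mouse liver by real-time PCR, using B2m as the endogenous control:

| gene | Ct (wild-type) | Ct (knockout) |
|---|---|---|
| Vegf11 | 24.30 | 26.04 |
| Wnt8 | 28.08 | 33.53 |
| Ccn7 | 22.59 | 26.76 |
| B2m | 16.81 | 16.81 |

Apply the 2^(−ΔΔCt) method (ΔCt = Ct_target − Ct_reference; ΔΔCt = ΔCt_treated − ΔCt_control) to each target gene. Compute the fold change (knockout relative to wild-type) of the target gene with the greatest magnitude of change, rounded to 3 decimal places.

0.023

Vegf11: ΔΔCt = (26.04−16.81) − (24.30−16.81) = 9.23 − 7.49 = 1.74; fold change = 2^-1.74 = 0.299
Wnt8: ΔΔCt = (33.53−16.81) − (28.08−16.81) = 16.72 − 11.27 = 5.45; fold change = 2^-5.45 = 0.023
Ccn7: ΔΔCt = (26.76−16.81) − (22.59−16.81) = 9.95 − 5.78 = 4.17; fold change = 2^-4.17 = 0.056
Wnt8 has the largest |ΔΔCt| = 5.45.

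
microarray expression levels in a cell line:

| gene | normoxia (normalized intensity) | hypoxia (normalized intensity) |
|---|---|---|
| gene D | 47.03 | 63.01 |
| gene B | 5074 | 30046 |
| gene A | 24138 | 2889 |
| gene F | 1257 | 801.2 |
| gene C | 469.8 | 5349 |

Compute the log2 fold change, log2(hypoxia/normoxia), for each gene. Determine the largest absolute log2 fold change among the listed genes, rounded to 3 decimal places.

log2(63.01/47.03) = 0.422  (gene D)
log2(30046/5074) = 2.566  (gene B)
log2(2889/24138) = -3.063  (gene A)
log2(801.2/1257) = -0.650  (gene F)
log2(5349/469.8) = 3.509  (gene C)
The largest magnitude belongs to gene C.

3.509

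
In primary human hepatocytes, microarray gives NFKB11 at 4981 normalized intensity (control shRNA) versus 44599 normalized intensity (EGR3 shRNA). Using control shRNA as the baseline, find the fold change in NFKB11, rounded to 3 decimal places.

Fold change = 44599 / 4981 = 8.9538
NFKB11 is upregulated.

8.954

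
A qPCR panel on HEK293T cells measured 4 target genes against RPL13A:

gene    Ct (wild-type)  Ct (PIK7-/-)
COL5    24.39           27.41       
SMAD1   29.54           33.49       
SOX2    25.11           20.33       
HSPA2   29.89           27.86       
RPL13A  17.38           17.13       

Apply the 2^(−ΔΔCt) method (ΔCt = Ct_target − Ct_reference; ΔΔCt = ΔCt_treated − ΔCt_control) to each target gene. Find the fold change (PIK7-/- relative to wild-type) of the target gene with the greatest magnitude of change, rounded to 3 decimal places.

23.103

COL5: ΔΔCt = (27.41−17.13) − (24.39−17.38) = 10.28 − 7.01 = 3.27; fold change = 2^-3.27 = 0.104
SMAD1: ΔΔCt = (33.49−17.13) − (29.54−17.38) = 16.36 − 12.16 = 4.20; fold change = 2^-4.20 = 0.054
SOX2: ΔΔCt = (20.33−17.13) − (25.11−17.38) = 3.20 − 7.73 = -4.53; fold change = 2^4.53 = 23.103
HSPA2: ΔΔCt = (27.86−17.13) − (29.89−17.38) = 10.73 − 12.51 = -1.78; fold change = 2^1.78 = 3.434
SOX2 has the largest |ΔΔCt| = 4.53.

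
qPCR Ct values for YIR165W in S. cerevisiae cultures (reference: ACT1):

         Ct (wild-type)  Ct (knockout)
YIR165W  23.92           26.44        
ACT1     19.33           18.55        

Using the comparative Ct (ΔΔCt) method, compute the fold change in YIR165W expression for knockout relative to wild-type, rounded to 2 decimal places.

0.10

ΔCt(wild-type) = 23.920 − 19.330 = 4.590
ΔCt(knockout) = 26.440 − 18.550 = 7.890
ΔΔCt = 7.890 − 4.590 = 3.300
Fold change = 2^(−3.300) = 0.102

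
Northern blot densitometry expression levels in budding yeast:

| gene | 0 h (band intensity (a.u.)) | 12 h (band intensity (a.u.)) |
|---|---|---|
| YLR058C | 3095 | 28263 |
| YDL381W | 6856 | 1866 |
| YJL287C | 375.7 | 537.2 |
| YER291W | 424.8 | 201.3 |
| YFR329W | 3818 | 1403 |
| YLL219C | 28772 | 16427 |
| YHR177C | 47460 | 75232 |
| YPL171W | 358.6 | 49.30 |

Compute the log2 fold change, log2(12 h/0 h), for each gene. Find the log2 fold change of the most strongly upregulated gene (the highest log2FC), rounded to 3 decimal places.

log2(28263/3095) = 3.191  (YLR058C)
log2(1866/6856) = -1.877  (YDL381W)
log2(537.2/375.7) = 0.516  (YJL287C)
log2(201.3/424.8) = -1.077  (YER291W)
log2(1403/3818) = -1.444  (YFR329W)
log2(16427/28772) = -0.809  (YLL219C)
log2(75232/47460) = 0.665  (YHR177C)
log2(49.30/358.6) = -2.863  (YPL171W)
YLR058C is most strongly upregulated.

3.191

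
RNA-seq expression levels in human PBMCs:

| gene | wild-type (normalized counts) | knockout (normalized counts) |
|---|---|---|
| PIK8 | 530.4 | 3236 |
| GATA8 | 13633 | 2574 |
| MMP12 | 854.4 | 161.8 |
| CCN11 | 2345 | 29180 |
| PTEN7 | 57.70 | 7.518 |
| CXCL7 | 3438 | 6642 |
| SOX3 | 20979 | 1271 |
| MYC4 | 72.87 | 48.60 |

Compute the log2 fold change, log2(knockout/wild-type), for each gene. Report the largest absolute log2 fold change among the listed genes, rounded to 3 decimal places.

4.045

log2(3236/530.4) = 2.609  (PIK8)
log2(2574/13633) = -2.405  (GATA8)
log2(161.8/854.4) = -2.401  (MMP12)
log2(29180/2345) = 3.637  (CCN11)
log2(7.518/57.70) = -2.940  (PTEN7)
log2(6642/3438) = 0.950  (CXCL7)
log2(1271/20979) = -4.045  (SOX3)
log2(48.60/72.87) = -0.584  (MYC4)
The largest magnitude belongs to SOX3.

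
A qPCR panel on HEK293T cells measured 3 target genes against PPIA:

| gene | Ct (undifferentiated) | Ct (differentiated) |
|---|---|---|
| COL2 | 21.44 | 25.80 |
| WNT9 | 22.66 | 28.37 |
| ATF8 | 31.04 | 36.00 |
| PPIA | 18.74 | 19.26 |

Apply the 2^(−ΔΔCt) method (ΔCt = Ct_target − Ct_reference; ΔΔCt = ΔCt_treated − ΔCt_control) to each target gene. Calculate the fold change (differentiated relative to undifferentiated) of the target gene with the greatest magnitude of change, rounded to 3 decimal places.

COL2: ΔΔCt = (25.80−19.26) − (21.44−18.74) = 6.54 − 2.70 = 3.84; fold change = 2^-3.84 = 0.070
WNT9: ΔΔCt = (28.37−19.26) − (22.66−18.74) = 9.11 − 3.92 = 5.19; fold change = 2^-5.19 = 0.027
ATF8: ΔΔCt = (36.00−19.26) − (31.04−18.74) = 16.74 − 12.30 = 4.44; fold change = 2^-4.44 = 0.046
WNT9 has the largest |ΔΔCt| = 5.19.

0.027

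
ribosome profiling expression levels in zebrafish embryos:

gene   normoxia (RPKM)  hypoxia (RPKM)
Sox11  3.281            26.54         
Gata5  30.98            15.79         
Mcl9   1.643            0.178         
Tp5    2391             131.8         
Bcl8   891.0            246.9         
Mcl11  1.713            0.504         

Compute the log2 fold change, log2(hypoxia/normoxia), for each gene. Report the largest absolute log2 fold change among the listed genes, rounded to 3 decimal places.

4.181

log2(26.54/3.281) = 3.016  (Sox11)
log2(15.79/30.98) = -0.972  (Gata5)
log2(0.178/1.643) = -3.206  (Mcl9)
log2(131.8/2391) = -4.181  (Tp5)
log2(246.9/891.0) = -1.851  (Bcl8)
log2(0.504/1.713) = -1.765  (Mcl11)
The largest magnitude belongs to Tp5.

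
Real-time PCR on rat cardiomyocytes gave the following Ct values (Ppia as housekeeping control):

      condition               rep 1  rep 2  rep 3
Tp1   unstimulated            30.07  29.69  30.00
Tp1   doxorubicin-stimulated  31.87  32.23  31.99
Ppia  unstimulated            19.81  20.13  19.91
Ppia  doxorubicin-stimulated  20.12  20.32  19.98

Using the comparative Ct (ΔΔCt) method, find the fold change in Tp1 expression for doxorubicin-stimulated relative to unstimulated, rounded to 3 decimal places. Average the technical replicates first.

0.264

Mean Ct: Tp1 unstimulated 29.920; Tp1 doxorubicin-stimulated 32.030; Ppia unstimulated 19.950; Ppia doxorubicin-stimulated 20.140
ΔCt(unstimulated) = 29.920 − 19.950 = 9.970
ΔCt(doxorubicin-stimulated) = 32.030 − 20.140 = 11.890
ΔΔCt = 11.890 − 9.970 = 1.920
Fold change = 2^(−1.920) = 0.2643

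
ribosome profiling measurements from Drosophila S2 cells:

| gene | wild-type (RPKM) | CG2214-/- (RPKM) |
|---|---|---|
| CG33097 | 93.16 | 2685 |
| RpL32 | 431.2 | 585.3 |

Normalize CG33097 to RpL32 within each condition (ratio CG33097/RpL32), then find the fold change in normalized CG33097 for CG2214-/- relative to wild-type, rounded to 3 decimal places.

CG33097/RpL32 (wild-type) = 93.16 / 431.2 = 0.21605
CG33097/RpL32 (CG2214-/-) = 2685 / 585.3 = 4.5874
Fold change = 4.5874 / 0.21605 = 21.2332

21.233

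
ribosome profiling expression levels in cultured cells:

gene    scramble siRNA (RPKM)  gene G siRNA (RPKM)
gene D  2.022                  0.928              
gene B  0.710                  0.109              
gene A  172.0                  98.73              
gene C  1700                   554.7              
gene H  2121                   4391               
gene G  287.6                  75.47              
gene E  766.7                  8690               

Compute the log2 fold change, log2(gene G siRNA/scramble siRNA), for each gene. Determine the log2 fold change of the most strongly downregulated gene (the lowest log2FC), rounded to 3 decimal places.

-2.703

log2(0.928/2.022) = -1.124  (gene D)
log2(0.109/0.710) = -2.703  (gene B)
log2(98.73/172.0) = -0.801  (gene A)
log2(554.7/1700) = -1.616  (gene C)
log2(4391/2121) = 1.050  (gene H)
log2(75.47/287.6) = -1.930  (gene G)
log2(8690/766.7) = 3.503  (gene E)
gene B is most strongly downregulated.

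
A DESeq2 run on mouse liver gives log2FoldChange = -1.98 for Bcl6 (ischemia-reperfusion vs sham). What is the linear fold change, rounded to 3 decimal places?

0.253

Fold change = 2^(-1.98) = 0.2535
That is, Bcl6 drops to 25.3% of the sham level.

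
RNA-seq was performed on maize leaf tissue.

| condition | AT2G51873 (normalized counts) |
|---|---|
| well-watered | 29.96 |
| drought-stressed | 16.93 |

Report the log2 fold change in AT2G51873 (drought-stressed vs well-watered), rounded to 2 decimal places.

-0.82

Fold change = 16.93 / 29.96 = 0.5651
log2(0.5651) = -0.823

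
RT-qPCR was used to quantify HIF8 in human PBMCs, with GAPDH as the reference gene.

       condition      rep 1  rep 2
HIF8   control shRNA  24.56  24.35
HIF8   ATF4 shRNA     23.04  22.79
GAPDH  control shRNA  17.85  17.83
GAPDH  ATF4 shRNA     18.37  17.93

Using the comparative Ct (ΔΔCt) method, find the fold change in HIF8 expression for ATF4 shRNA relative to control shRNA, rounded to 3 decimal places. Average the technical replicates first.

3.605

Mean Ct: HIF8 control shRNA 24.455; HIF8 ATF4 shRNA 22.915; GAPDH control shRNA 17.840; GAPDH ATF4 shRNA 18.150
ΔCt(control shRNA) = 24.455 − 17.840 = 6.615
ΔCt(ATF4 shRNA) = 22.915 − 18.150 = 4.765
ΔΔCt = 4.765 − 6.615 = -1.850
Fold change = 2^(−(-1.850)) = 2^1.850 = 3.6050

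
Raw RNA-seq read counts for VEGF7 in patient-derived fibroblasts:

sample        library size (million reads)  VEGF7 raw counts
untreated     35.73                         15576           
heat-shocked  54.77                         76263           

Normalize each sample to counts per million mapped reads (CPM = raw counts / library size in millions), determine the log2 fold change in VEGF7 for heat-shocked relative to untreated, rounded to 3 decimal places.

CPM(untreated) = 15576 / 35.73 = 435.9362
CPM(heat-shocked) = 76263 / 54.77 = 1392.4229
Fold change = 1392.4229 / 435.9362 = 3.19410
log2(3.19410) = 1.6754

1.675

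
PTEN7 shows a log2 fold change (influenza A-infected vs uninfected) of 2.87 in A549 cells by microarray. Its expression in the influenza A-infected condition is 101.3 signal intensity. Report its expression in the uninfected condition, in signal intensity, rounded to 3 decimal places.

13.856

Fold change = 2^(2.87) = 7.3107
uninfected expression = 101.3 / 7.3107 = 13.856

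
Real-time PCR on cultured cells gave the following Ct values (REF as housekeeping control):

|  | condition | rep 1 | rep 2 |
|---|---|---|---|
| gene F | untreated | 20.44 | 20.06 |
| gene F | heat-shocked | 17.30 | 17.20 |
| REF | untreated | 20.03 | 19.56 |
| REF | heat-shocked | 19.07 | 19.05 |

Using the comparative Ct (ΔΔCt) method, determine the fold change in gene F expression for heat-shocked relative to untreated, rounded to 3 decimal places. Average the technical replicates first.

4.807

Mean Ct: gene F untreated 20.250; gene F heat-shocked 17.250; REF untreated 19.795; REF heat-shocked 19.060
ΔCt(untreated) = 20.250 − 19.795 = 0.455
ΔCt(heat-shocked) = 17.250 − 19.060 = -1.810
ΔΔCt = -1.810 − 0.455 = -2.265
Fold change = 2^(−(-2.265)) = 2^2.265 = 4.8065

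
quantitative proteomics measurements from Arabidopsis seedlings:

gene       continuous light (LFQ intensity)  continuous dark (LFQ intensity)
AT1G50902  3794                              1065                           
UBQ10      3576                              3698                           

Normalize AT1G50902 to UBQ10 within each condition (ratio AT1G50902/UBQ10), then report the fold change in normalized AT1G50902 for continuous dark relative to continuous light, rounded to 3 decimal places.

AT1G50902/UBQ10 (continuous light) = 3794 / 3576 = 1.061
AT1G50902/UBQ10 (continuous dark) = 1065 / 3698 = 0.28799
Fold change = 0.28799 / 1.061 = 0.2714

0.271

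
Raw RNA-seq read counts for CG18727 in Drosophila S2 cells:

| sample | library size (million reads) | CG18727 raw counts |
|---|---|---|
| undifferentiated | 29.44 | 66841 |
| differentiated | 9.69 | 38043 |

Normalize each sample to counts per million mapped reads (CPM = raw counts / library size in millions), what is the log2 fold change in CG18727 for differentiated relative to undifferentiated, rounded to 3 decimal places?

CPM(undifferentiated) = 66841 / 29.44 = 2270.4144
CPM(differentiated) = 38043 / 9.69 = 3926.0062
Fold change = 3926.0062 / 2270.4144 = 1.72920
log2(1.72920) = 0.7901

0.790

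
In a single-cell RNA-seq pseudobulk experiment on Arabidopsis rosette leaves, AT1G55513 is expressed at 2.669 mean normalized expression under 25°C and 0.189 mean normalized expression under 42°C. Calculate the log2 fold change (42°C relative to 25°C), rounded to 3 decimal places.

-3.820

Fold change = 0.189 / 2.669 = 0.0708
log2(0.0708) = -3.8198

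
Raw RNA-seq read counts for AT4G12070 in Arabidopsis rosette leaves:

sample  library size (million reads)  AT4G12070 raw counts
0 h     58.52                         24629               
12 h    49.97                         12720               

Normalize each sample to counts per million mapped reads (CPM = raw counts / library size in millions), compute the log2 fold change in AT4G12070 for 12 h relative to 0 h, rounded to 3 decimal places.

CPM(0 h) = 24629 / 58.52 = 420.8647
CPM(12 h) = 12720 / 49.97 = 254.5527
Fold change = 254.5527 / 420.8647 = 0.60483
log2(0.60483) = -0.7254

-0.725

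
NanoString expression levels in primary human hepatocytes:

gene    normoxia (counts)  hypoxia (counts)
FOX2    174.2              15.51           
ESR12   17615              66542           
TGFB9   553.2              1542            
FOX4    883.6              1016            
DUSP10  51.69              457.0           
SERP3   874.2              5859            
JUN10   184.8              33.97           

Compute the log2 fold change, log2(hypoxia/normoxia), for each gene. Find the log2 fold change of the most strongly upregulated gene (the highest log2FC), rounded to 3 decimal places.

log2(15.51/174.2) = -3.489  (FOX2)
log2(66542/17615) = 1.917  (ESR12)
log2(1542/553.2) = 1.479  (TGFB9)
log2(1016/883.6) = 0.201  (FOX4)
log2(457.0/51.69) = 3.144  (DUSP10)
log2(5859/874.2) = 2.745  (SERP3)
log2(33.97/184.8) = -2.444  (JUN10)
DUSP10 is most strongly upregulated.

3.144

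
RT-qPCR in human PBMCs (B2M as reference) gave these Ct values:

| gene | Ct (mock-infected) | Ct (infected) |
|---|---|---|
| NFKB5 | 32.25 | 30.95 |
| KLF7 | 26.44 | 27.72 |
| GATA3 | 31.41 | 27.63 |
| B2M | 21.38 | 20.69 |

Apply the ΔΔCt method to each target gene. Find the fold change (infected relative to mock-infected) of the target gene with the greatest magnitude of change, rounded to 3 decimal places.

8.515

NFKB5: ΔΔCt = (30.95−20.69) − (32.25−21.38) = 10.26 − 10.87 = -0.61; fold change = 2^0.61 = 1.526
KLF7: ΔΔCt = (27.72−20.69) − (26.44−21.38) = 7.03 − 5.06 = 1.97; fold change = 2^-1.97 = 0.255
GATA3: ΔΔCt = (27.63−20.69) − (31.41−21.38) = 6.94 − 10.03 = -3.09; fold change = 2^3.09 = 8.515
GATA3 has the largest |ΔΔCt| = 3.09.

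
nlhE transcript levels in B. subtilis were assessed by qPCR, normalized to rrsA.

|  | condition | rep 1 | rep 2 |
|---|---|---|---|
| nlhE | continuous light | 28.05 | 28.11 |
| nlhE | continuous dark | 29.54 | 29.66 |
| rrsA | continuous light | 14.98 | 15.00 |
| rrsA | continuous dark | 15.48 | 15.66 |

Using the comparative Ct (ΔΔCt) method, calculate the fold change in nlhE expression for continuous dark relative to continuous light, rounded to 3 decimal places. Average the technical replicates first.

Mean Ct: nlhE continuous light 28.080; nlhE continuous dark 29.600; rrsA continuous light 14.990; rrsA continuous dark 15.570
ΔCt(continuous light) = 28.080 − 14.990 = 13.090
ΔCt(continuous dark) = 29.600 − 15.570 = 14.030
ΔΔCt = 14.030 − 13.090 = 0.940
Fold change = 2^(−0.940) = 0.5212

0.521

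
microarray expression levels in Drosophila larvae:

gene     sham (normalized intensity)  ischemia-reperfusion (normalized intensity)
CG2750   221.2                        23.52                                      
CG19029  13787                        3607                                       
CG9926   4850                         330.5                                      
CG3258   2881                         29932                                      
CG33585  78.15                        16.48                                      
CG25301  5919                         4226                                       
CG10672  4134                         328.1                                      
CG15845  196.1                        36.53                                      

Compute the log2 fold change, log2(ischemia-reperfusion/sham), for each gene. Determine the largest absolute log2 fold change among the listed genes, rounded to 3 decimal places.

log2(23.52/221.2) = -3.233  (CG2750)
log2(3607/13787) = -1.934  (CG19029)
log2(330.5/4850) = -3.875  (CG9926)
log2(29932/2881) = 3.377  (CG3258)
log2(16.48/78.15) = -2.246  (CG33585)
log2(4226/5919) = -0.486  (CG25301)
log2(328.1/4134) = -3.655  (CG10672)
log2(36.53/196.1) = -2.424  (CG15845)
The largest magnitude belongs to CG9926.

3.875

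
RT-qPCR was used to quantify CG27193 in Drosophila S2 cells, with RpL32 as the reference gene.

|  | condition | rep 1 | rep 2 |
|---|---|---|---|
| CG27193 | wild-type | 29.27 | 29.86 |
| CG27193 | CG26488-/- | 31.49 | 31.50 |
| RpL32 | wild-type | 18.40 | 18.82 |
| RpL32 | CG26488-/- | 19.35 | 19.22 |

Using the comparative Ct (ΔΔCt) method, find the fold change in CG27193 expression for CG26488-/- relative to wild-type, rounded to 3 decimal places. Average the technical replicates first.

0.419

Mean Ct: CG27193 wild-type 29.565; CG27193 CG26488-/- 31.495; RpL32 wild-type 18.610; RpL32 CG26488-/- 19.285
ΔCt(wild-type) = 29.565 − 18.610 = 10.955
ΔCt(CG26488-/-) = 31.495 − 19.285 = 12.210
ΔΔCt = 12.210 − 10.955 = 1.255
Fold change = 2^(−1.255) = 0.4190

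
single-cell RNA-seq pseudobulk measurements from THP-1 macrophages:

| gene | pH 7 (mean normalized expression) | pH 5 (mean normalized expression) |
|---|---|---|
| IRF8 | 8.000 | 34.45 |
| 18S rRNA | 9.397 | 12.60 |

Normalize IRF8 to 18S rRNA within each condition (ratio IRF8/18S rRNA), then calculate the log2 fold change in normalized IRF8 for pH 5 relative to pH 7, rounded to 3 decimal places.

IRF8/18S rRNA (pH 7) = 8.000 / 9.397 = 0.85134
IRF8/18S rRNA (pH 5) = 34.45 / 12.60 = 2.7341
Fold change = 2.7341 / 0.85134 = 3.2116
log2(3.2116) = 1.6833

1.683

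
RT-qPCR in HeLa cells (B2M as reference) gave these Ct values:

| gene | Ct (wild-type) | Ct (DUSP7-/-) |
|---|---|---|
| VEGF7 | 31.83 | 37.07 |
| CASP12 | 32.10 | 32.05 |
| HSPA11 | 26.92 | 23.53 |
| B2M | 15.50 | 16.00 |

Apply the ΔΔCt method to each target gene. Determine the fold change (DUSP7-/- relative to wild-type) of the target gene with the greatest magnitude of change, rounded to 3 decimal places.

0.037

VEGF7: ΔΔCt = (37.07−16.00) − (31.83−15.50) = 21.07 − 16.33 = 4.74; fold change = 2^-4.74 = 0.037
CASP12: ΔΔCt = (32.05−16.00) − (32.10−15.50) = 16.05 − 16.60 = -0.55; fold change = 2^0.55 = 1.464
HSPA11: ΔΔCt = (23.53−16.00) − (26.92−15.50) = 7.53 − 11.42 = -3.89; fold change = 2^3.89 = 14.825
VEGF7 has the largest |ΔΔCt| = 4.74.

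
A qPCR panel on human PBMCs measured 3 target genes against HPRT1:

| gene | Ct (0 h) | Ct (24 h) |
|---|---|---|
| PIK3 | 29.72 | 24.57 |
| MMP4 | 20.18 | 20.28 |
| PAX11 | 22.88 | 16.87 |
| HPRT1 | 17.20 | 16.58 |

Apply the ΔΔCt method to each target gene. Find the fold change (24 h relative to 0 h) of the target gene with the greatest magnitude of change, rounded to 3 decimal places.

41.933

PIK3: ΔΔCt = (24.57−16.58) − (29.72−17.20) = 7.99 − 12.52 = -4.53; fold change = 2^4.53 = 23.103
MMP4: ΔΔCt = (20.28−16.58) − (20.18−17.20) = 3.70 − 2.98 = 0.72; fold change = 2^-0.72 = 0.607
PAX11: ΔΔCt = (16.87−16.58) − (22.88−17.20) = 0.29 − 5.68 = -5.39; fold change = 2^5.39 = 41.933
PAX11 has the largest |ΔΔCt| = 5.39.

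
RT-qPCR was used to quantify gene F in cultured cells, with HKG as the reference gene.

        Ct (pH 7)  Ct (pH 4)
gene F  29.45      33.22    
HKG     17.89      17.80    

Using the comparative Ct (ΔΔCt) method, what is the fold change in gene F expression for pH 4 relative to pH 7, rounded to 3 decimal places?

ΔCt(pH 7) = 29.450 − 17.890 = 11.560
ΔCt(pH 4) = 33.220 − 17.800 = 15.420
ΔΔCt = 15.420 − 11.560 = 3.860
Fold change = 2^(−3.860) = 0.0689

0.069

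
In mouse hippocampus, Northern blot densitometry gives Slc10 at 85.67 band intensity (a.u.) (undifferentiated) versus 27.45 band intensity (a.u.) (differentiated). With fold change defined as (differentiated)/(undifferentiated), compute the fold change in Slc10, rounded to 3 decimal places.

Fold change = 27.45 / 85.67 = 0.3204
Slc10 is downregulated.

0.320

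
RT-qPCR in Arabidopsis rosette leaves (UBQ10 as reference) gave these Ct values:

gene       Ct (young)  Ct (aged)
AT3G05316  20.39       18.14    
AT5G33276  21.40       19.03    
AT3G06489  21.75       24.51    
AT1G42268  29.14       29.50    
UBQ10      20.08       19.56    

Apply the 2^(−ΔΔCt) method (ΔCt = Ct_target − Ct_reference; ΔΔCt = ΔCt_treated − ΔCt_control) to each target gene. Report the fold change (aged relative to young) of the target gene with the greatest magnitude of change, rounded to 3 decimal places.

AT3G05316: ΔΔCt = (18.14−19.56) − (20.39−20.08) = -1.42 − 0.31 = -1.73; fold change = 2^1.73 = 3.317
AT5G33276: ΔΔCt = (19.03−19.56) − (21.40−20.08) = -0.53 − 1.32 = -1.85; fold change = 2^1.85 = 3.605
AT3G06489: ΔΔCt = (24.51−19.56) − (21.75−20.08) = 4.95 − 1.67 = 3.28; fold change = 2^-3.28 = 0.103
AT1G42268: ΔΔCt = (29.50−19.56) − (29.14−20.08) = 9.94 − 9.06 = 0.88; fold change = 2^-0.88 = 0.543
AT3G06489 has the largest |ΔΔCt| = 3.28.

0.103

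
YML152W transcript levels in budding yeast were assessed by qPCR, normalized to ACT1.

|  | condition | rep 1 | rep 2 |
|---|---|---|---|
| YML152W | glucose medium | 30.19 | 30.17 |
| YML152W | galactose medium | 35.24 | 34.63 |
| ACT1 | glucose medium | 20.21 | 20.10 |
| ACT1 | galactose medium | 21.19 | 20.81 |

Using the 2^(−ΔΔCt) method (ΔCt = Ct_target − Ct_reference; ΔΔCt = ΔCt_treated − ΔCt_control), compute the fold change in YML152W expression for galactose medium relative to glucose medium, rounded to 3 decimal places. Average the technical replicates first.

Mean Ct: YML152W glucose medium 30.180; YML152W galactose medium 34.935; ACT1 glucose medium 20.155; ACT1 galactose medium 21.000
ΔCt(glucose medium) = 30.180 − 20.155 = 10.025
ΔCt(galactose medium) = 34.935 − 21.000 = 13.935
ΔΔCt = 13.935 − 10.025 = 3.910
Fold change = 2^(−3.910) = 0.0665

0.067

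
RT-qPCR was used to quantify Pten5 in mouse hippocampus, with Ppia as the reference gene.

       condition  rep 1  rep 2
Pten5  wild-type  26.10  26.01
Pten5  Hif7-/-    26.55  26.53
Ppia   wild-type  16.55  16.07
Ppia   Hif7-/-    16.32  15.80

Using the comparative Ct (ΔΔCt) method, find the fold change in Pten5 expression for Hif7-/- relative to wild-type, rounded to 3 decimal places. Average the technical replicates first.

0.601

Mean Ct: Pten5 wild-type 26.055; Pten5 Hif7-/- 26.540; Ppia wild-type 16.310; Ppia Hif7-/- 16.060
ΔCt(wild-type) = 26.055 − 16.310 = 9.745
ΔCt(Hif7-/-) = 26.540 − 16.060 = 10.480
ΔΔCt = 10.480 − 9.745 = 0.735
Fold change = 2^(−0.735) = 0.6008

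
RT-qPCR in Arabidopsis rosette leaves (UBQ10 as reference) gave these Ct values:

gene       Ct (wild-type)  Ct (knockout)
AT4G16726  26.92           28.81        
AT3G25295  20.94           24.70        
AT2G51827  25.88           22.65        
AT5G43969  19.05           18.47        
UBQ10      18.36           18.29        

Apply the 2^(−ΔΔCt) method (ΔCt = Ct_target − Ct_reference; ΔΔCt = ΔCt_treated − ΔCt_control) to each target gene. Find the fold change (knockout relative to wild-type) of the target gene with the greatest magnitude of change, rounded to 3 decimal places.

AT4G16726: ΔΔCt = (28.81−18.29) − (26.92−18.36) = 10.52 − 8.56 = 1.96; fold change = 2^-1.96 = 0.257
AT3G25295: ΔΔCt = (24.70−18.29) − (20.94−18.36) = 6.41 − 2.58 = 3.83; fold change = 2^-3.83 = 0.070
AT2G51827: ΔΔCt = (22.65−18.29) − (25.88−18.36) = 4.36 − 7.52 = -3.16; fold change = 2^3.16 = 8.938
AT5G43969: ΔΔCt = (18.47−18.29) − (19.05−18.36) = 0.18 − 0.69 = -0.51; fold change = 2^0.51 = 1.424
AT3G25295 has the largest |ΔΔCt| = 3.83.

0.070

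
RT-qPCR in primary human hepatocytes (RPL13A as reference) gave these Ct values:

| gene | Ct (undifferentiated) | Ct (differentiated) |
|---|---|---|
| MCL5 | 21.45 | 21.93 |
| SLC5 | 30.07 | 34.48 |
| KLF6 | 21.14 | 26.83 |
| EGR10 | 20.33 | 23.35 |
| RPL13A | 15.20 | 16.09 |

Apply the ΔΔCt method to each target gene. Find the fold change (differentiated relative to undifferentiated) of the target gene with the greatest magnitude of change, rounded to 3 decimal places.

0.036

MCL5: ΔΔCt = (21.93−16.09) − (21.45−15.20) = 5.84 − 6.25 = -0.41; fold change = 2^0.41 = 1.329
SLC5: ΔΔCt = (34.48−16.09) − (30.07−15.20) = 18.39 − 14.87 = 3.52; fold change = 2^-3.52 = 0.087
KLF6: ΔΔCt = (26.83−16.09) − (21.14−15.20) = 10.74 − 5.94 = 4.80; fold change = 2^-4.80 = 0.036
EGR10: ΔΔCt = (23.35−16.09) − (20.33−15.20) = 7.26 − 5.13 = 2.13; fold change = 2^-2.13 = 0.228
KLF6 has the largest |ΔΔCt| = 4.80.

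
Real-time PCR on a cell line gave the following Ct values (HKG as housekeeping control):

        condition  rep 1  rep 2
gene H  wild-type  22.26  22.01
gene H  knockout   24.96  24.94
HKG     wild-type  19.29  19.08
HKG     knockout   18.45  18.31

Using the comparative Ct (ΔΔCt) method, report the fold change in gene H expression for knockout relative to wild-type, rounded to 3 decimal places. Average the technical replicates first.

Mean Ct: gene H wild-type 22.135; gene H knockout 24.950; HKG wild-type 19.185; HKG knockout 18.380
ΔCt(wild-type) = 22.135 − 19.185 = 2.950
ΔCt(knockout) = 24.950 − 18.380 = 6.570
ΔΔCt = 6.570 − 2.950 = 3.620
Fold change = 2^(−3.620) = 0.0813

0.081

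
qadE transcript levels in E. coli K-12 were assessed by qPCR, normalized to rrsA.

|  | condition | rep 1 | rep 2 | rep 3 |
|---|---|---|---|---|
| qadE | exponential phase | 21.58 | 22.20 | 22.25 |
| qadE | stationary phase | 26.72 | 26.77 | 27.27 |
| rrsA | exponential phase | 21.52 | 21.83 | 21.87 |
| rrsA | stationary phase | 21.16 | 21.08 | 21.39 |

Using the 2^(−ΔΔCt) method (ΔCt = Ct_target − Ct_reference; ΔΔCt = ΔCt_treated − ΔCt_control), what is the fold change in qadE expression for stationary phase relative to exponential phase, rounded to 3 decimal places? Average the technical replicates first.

Mean Ct: qadE exponential phase 22.010; qadE stationary phase 26.920; rrsA exponential phase 21.740; rrsA stationary phase 21.210
ΔCt(exponential phase) = 22.010 − 21.740 = 0.270
ΔCt(stationary phase) = 26.920 − 21.210 = 5.710
ΔΔCt = 5.710 − 0.270 = 5.440
Fold change = 2^(−5.440) = 0.0230

0.023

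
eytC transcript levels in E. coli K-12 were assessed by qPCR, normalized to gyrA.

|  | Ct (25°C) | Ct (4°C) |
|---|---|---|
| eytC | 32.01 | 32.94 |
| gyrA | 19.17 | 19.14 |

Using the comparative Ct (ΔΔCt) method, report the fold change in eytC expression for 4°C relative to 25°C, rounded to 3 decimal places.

0.514

ΔCt(25°C) = 32.010 − 19.170 = 12.840
ΔCt(4°C) = 32.940 − 19.140 = 13.800
ΔΔCt = 13.800 − 12.840 = 0.960
Fold change = 2^(−0.960) = 0.5141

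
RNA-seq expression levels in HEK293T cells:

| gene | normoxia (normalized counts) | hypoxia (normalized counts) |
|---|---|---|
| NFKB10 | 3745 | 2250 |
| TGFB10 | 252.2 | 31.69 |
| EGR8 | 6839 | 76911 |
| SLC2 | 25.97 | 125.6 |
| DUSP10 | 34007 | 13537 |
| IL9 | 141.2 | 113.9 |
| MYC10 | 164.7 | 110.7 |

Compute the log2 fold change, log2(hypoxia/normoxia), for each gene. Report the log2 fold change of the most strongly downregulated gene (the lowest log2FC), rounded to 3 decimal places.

-2.992

log2(2250/3745) = -0.735  (NFKB10)
log2(31.69/252.2) = -2.992  (TGFB10)
log2(76911/6839) = 3.491  (EGR8)
log2(125.6/25.97) = 2.274  (SLC2)
log2(13537/34007) = -1.329  (DUSP10)
log2(113.9/141.2) = -0.310  (IL9)
log2(110.7/164.7) = -0.573  (MYC10)
TGFB10 is most strongly downregulated.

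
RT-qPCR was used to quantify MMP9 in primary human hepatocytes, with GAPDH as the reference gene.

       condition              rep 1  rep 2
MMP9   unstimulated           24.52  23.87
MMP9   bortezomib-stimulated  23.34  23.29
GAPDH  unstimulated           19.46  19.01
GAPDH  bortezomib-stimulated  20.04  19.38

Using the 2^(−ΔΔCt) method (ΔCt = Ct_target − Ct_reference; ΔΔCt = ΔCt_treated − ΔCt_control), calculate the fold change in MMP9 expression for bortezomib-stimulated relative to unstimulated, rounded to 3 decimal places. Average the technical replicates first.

2.558

Mean Ct: MMP9 unstimulated 24.195; MMP9 bortezomib-stimulated 23.315; GAPDH unstimulated 19.235; GAPDH bortezomib-stimulated 19.710
ΔCt(unstimulated) = 24.195 − 19.235 = 4.960
ΔCt(bortezomib-stimulated) = 23.315 − 19.710 = 3.605
ΔΔCt = 3.605 − 4.960 = -1.355
Fold change = 2^(−(-1.355)) = 2^1.355 = 2.5580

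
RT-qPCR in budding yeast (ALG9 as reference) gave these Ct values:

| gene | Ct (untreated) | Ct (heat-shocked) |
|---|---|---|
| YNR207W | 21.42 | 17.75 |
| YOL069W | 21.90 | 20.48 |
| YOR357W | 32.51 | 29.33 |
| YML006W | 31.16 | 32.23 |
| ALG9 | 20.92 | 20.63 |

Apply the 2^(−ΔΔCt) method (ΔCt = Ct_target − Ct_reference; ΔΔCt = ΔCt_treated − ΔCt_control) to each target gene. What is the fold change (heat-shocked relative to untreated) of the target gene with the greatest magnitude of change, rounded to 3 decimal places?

10.411

YNR207W: ΔΔCt = (17.75−20.63) − (21.42−20.92) = -2.88 − 0.50 = -3.38; fold change = 2^3.38 = 10.411
YOL069W: ΔΔCt = (20.48−20.63) − (21.90−20.92) = -0.15 − 0.98 = -1.13; fold change = 2^1.13 = 2.189
YOR357W: ΔΔCt = (29.33−20.63) − (32.51−20.92) = 8.70 − 11.59 = -2.89; fold change = 2^2.89 = 7.413
YML006W: ΔΔCt = (32.23−20.63) − (31.16−20.92) = 11.60 − 10.24 = 1.36; fold change = 2^-1.36 = 0.390
YNR207W has the largest |ΔΔCt| = 3.38.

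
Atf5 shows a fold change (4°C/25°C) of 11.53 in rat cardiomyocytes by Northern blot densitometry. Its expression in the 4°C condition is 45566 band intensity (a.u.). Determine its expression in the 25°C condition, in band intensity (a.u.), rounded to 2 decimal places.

25°C expression = 45566 / 11.53 = 3951.95

3951.95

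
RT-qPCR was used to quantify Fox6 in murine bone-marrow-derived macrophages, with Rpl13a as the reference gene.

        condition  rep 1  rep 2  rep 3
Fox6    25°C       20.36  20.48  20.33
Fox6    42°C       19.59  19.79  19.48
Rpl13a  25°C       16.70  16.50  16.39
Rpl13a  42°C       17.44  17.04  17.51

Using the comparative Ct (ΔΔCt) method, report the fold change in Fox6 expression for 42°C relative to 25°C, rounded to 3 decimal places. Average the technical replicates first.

2.969

Mean Ct: Fox6 25°C 20.390; Fox6 42°C 19.620; Rpl13a 25°C 16.530; Rpl13a 42°C 17.330
ΔCt(25°C) = 20.390 − 16.530 = 3.860
ΔCt(42°C) = 19.620 − 17.330 = 2.290
ΔΔCt = 2.290 − 3.860 = -1.570
Fold change = 2^(−(-1.570)) = 2^1.570 = 2.9690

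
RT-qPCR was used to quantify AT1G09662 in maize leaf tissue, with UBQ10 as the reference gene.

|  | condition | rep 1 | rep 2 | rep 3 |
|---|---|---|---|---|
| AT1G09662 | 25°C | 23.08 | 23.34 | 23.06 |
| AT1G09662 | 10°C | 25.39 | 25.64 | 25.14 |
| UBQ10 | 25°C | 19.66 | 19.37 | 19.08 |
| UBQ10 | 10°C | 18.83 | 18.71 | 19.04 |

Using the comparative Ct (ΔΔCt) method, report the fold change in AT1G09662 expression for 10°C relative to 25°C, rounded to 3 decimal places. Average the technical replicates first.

Mean Ct: AT1G09662 25°C 23.160; AT1G09662 10°C 25.390; UBQ10 25°C 19.370; UBQ10 10°C 18.860
ΔCt(25°C) = 23.160 − 19.370 = 3.790
ΔCt(10°C) = 25.390 − 18.860 = 6.530
ΔΔCt = 6.530 − 3.790 = 2.740
Fold change = 2^(−2.740) = 0.1497

0.150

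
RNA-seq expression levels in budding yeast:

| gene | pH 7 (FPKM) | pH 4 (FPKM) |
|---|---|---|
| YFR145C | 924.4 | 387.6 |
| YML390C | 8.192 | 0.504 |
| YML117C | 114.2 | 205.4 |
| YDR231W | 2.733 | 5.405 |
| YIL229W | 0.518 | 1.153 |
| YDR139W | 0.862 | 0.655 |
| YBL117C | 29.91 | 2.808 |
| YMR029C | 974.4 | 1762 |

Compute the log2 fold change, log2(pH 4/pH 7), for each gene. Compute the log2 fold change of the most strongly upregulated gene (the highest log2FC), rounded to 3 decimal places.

log2(387.6/924.4) = -1.254  (YFR145C)
log2(0.504/8.192) = -4.023  (YML390C)
log2(205.4/114.2) = 0.847  (YML117C)
log2(5.405/2.733) = 0.984  (YDR231W)
log2(1.153/0.518) = 1.154  (YIL229W)
log2(0.655/0.862) = -0.396  (YDR139W)
log2(2.808/29.91) = -3.413  (YBL117C)
log2(1762/974.4) = 0.855  (YMR029C)
YIL229W is most strongly upregulated.

1.154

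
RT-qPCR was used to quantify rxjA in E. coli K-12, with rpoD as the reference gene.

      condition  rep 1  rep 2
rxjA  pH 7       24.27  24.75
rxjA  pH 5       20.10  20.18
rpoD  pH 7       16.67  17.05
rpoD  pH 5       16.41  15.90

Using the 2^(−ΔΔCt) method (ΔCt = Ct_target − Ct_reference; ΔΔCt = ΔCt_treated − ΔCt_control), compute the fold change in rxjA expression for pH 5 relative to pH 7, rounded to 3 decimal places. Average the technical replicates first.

12.685

Mean Ct: rxjA pH 7 24.510; rxjA pH 5 20.140; rpoD pH 7 16.860; rpoD pH 5 16.155
ΔCt(pH 7) = 24.510 − 16.860 = 7.650
ΔCt(pH 5) = 20.140 − 16.155 = 3.985
ΔΔCt = 3.985 − 7.650 = -3.665
Fold change = 2^(−(-3.665)) = 2^3.665 = 12.6845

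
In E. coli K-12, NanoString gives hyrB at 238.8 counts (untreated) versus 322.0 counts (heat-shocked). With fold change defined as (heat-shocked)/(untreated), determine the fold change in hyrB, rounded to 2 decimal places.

1.35

Fold change = 322.0 / 238.8 = 1.348
hyrB is upregulated.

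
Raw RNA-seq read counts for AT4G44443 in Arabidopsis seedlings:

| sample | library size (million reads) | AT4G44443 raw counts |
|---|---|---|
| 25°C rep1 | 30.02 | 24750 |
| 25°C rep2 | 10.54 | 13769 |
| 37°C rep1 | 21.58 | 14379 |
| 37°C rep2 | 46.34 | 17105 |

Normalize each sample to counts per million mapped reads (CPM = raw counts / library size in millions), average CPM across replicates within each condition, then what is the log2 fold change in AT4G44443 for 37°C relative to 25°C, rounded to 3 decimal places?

CPM(25°C rep1) = 24750 / 30.02 = 824.4504
CPM(25°C rep2) = 13769 / 10.54 = 1306.3567
CPM(37°C rep1) = 14379 / 21.58 = 666.3114
CPM(37°C rep2) = 17105 / 46.34 = 369.1196
mean CPM(25°C) = 1065.4036; mean CPM(37°C) = 517.7155
Fold change = 517.7155 / 1065.4036 = 0.48593
log2(0.48593) = -1.0412

-1.041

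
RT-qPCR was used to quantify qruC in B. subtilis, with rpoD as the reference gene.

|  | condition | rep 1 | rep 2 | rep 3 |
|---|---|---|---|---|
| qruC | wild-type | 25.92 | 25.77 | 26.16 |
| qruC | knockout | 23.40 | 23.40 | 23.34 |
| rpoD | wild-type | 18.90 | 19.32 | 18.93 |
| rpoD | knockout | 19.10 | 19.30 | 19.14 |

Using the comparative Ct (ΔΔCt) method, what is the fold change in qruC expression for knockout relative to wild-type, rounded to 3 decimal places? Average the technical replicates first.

6.498

Mean Ct: qruC wild-type 25.950; qruC knockout 23.380; rpoD wild-type 19.050; rpoD knockout 19.180
ΔCt(wild-type) = 25.950 − 19.050 = 6.900
ΔCt(knockout) = 23.380 − 19.180 = 4.200
ΔΔCt = 4.200 − 6.900 = -2.700
Fold change = 2^(−(-2.700)) = 2^2.700 = 6.4980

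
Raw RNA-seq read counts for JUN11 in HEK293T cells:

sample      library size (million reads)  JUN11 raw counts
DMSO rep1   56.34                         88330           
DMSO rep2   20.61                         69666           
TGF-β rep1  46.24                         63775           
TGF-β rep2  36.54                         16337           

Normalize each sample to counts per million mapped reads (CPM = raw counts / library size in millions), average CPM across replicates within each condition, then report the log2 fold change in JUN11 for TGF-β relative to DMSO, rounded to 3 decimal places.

CPM(DMSO rep1) = 88330 / 56.34 = 1567.8026
CPM(DMSO rep2) = 69666 / 20.61 = 3380.2038
CPM(TGF-β rep1) = 63775 / 46.24 = 1379.2171
CPM(TGF-β rep2) = 16337 / 36.54 = 447.0991
mean CPM(DMSO) = 2474.0032; mean CPM(TGF-β) = 913.1581
Fold change = 913.1581 / 2474.0032 = 0.36910
log2(0.36910) = -1.4379

-1.438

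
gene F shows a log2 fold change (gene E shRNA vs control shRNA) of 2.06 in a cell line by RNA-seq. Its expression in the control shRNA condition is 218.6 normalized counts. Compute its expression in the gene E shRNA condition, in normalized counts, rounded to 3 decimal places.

911.532

Fold change = 2^(2.06) = 4.1699
gene E shRNA expression = 218.6 × 4.1699 = 911.532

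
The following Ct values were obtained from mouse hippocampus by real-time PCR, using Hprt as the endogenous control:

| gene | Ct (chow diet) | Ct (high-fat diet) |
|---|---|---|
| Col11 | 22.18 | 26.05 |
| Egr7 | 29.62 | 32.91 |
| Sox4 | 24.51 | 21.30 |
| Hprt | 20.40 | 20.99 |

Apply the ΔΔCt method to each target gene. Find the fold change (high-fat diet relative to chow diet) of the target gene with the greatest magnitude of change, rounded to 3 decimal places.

Col11: ΔΔCt = (26.05−20.99) − (22.18−20.40) = 5.06 − 1.78 = 3.28; fold change = 2^-3.28 = 0.103
Egr7: ΔΔCt = (32.91−20.99) − (29.62−20.40) = 11.92 − 9.22 = 2.70; fold change = 2^-2.70 = 0.154
Sox4: ΔΔCt = (21.30−20.99) − (24.51−20.40) = 0.31 − 4.11 = -3.80; fold change = 2^3.80 = 13.929
Sox4 has the largest |ΔΔCt| = 3.80.

13.929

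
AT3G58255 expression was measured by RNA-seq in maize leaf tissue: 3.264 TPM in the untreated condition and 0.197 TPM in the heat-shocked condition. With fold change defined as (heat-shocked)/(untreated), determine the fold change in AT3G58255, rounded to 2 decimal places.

0.06

Fold change = 0.197 / 3.264 = 0.060
AT3G58255 is downregulated.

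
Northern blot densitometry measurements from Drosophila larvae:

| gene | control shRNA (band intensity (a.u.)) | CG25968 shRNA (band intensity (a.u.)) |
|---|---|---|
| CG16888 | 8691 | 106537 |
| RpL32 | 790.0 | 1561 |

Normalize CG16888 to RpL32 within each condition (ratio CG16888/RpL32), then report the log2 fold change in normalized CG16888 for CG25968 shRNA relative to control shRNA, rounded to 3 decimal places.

2.633

CG16888/RpL32 (control shRNA) = 8691 / 790.0 = 11.001
CG16888/RpL32 (CG25968 shRNA) = 106537 / 1561 = 68.249
Fold change = 68.249 / 11.001 = 6.2038
log2(6.2038) = 2.6331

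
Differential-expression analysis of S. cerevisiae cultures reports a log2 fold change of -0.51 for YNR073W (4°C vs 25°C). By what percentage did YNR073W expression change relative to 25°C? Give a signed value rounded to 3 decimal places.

Fold change = 2^(-0.51) = 0.7022
Percent change = (FC − 1) × 100% = (0.7022 − 1) × 100 = -29.778%

-29.778%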